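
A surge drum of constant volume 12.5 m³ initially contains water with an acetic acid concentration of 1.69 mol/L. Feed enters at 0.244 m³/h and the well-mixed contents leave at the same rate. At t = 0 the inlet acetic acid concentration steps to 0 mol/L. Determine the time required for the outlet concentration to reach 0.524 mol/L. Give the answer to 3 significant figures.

60.0 h

Species balance: V dC/dt = Q(C_in − C) ⇒ τ = V/Q = 51.230 h.
C(t) = C_in + (C₀ − C_in) e^(−t/τ). Set C = 0.524 and solve for t:
e^(−t/τ) = (C − C_in)/(C₀ − C_in) = (0.524 − 0)/(1.69 − 0) = 0.31006
t = −τ ln(…) = 51.230 × 1.1710 = 59.989 h.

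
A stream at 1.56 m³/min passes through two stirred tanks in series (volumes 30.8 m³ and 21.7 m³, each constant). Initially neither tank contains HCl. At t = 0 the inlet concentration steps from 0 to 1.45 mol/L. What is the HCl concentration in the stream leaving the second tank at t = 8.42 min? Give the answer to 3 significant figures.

0.134 mol/L

Time constants: τᵢ = Vᵢ/Q for each well-mixed tank.
τ₁ = 30.8/1.56 = 19.744 min; τ₂ = 21.7/1.56 = 13.910 min.
Tank 1: C₁ = C_in(1 − e^(−t/τ₁)). Tank 2 (τ₁ ≠ τ₂): C₂ = C_in[1 − (τ₁ e^(−t/τ₁) − τ₂ e^(−t/τ₂))/(τ₁ − τ₂)].
At t = 8.42: e^(−t/τ₁) = 0.65281, e^(−t/τ₂) = 0.54591.
C₂ = 1.45·[1 − (19.744·0.65281 − 13.910·0.54591)/(5.8333)] = 1.45·0.092261 = 0.13378 mol/L.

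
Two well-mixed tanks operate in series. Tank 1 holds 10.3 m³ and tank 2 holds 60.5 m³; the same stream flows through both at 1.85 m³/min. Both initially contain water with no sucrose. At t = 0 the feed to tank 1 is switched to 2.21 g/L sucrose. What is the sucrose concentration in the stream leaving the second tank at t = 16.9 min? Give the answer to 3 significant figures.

Species balance on tank i: dCᵢ/dt = (Cᵢ₋₁ − Cᵢ)/τᵢ with τᵢ = Vᵢ/Q.
τ₁ = 10.3/1.85 = 5.5676 min; τ₂ = 60.5/1.85 = 32.703 min.
Solving the cascade with C₁(0)=C₂(0)=0 gives C₂(t) = C_in[1 − (τ₁ e^(−t/τ₁) − τ₂ e^(−t/τ₂))/(τ₁ − τ₂)].
At t = 16.9: e^(−t/τ₁) = 0.048054, e^(−t/τ₂) = 0.59644.
C₂ = 2.21·[1 − (5.5676·0.048054 − 32.703·0.59644)/(-27.135)] = 2.21·0.29104 = 0.64320 g/L.

0.643 g/L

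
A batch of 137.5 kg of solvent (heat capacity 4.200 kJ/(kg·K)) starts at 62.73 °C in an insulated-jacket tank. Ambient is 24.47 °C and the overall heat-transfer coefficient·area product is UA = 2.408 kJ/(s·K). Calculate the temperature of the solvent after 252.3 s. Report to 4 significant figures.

M c_p dT/dt = −UA(T − T_amb).
dT/dt = (T_ss − T)/τ with T_ss = T_amb = 24.4700 °C, τ = M c_p/UA = 137.5·4.200/2.408 = 239.826 s.
This is linear first-order; T(t) = T_ss + (T₀ − T_ss) e^(−t/τ).
T(252.3) = 24.4700 + (38.2600)·0.349233 = 37.8317 °C.

37.83 °C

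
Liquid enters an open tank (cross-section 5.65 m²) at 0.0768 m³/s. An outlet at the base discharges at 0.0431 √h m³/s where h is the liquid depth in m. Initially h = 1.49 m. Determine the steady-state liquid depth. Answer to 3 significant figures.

Level balance: A dh/dt = 0.0768 − 0.0431 √h. Setting dh/dt = 0:
Q_in = 0.0431 √h_ss ⇒ √h_ss = 0.0768/0.0431 = 1.7819.
h_ss = 1.7819² = 3.1752 m. (Since h₀ = 1.49 m < h_ss, the level will rise toward this value.)

3.18 m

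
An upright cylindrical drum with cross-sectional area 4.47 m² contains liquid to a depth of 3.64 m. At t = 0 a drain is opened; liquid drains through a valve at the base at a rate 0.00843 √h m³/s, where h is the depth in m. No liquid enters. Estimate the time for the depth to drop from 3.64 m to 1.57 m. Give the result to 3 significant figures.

695 s

A dh/dt = −Q_out = −0.00843 √h.
Separate and integrate: 2(√h − √h₀) = −(0.00843/A) t.
t = 2A(√h₀ − √h)/0.00843 = 2·4.47·(√3.64 − √1.57)/0.00843
  = 8.9400 × (1.9079 − 1.2530) / 0.00843 = 694.50 s.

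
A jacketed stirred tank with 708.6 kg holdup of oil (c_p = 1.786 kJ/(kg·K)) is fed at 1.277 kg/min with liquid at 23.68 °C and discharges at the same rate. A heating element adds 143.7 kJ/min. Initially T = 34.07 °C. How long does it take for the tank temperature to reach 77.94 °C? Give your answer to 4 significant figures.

995.7 min

Unsteady energy balance on the tank contents: M c_p dT/dt = ṁ c_p (T_in − T) + 143.7.
τ = M/ṁ = 554.894 min; T_ss = T_in + Q̇/(ṁ c_p) = 86.6864 °C.
T(t) = T_ss + (T₀ − T_ss) e^(−t/τ). Set T = 77.94:
e^(−t/τ) = (77.94 − 86.6864)/(34.07 − 86.6864) = 0.166229
t = −554.894 · ln(0.166229) = 995.696 min.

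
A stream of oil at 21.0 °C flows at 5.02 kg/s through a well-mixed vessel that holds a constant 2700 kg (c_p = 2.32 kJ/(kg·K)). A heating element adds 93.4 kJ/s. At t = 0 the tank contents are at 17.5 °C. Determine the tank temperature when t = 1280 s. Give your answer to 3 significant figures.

28.0 °C

Heat balance on the well-mixed liquid: M c_p dT/dt = ṁ c_p (T_in − T) + 93.4.
Rearrange: dT/dt = (T_ss − T)/τ with τ = M/ṁ = 537.85 s and T_ss = T_in + Q̇/(ṁ c_p) = 29.020 °C.
T approaches T_ss exponentially: T(t) = T_ss + (T₀ − T_ss) e^(−t/τ).
T(1280) = 29.020 + (-11.520)·e^(−1280/537.85) = 29.020 + (-11.520)·0.092564 = 27.953 °C.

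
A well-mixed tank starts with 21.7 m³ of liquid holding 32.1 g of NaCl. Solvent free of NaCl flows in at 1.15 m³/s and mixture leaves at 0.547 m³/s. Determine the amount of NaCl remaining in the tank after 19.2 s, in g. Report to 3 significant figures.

Let m(t) be the amount of NaCl. Volume: V(t) = V₀ + (Q_in − Q_out) t = 21.7 + 0.60300 t; V(19.2) = 33.278 m³.
No NaCl enters, so dm/dt = −Q_out · (m/V).
dm/m = −Q_out dt/(V₀ + 0.60300 t); integrating gives ln(m/m₀) = −(Q_out/(Q_in−Q_out)) ln(V/V₀).
m = m₀ (V₀/V)^(Q_out/(Q_in−Q_out)) = 32.1 × (21.7/33.278)^(0.90713) = 21.780 g.

21.8 g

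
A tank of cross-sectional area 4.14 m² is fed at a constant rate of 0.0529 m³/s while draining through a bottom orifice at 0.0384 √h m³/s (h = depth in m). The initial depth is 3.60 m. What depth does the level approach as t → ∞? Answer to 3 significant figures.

1.90 m

A dh/dt = Q_in − 0.0384 √h. Steady state requires inflow = outflow:
Q_in = 0.0384 √h_ss ⇒ √h_ss = 0.0529/0.0384 = 1.3776.
h_ss = 1.3776² = 1.8978 m. (Since h₀ = 3.60 m > h_ss, the level will fall toward this value.)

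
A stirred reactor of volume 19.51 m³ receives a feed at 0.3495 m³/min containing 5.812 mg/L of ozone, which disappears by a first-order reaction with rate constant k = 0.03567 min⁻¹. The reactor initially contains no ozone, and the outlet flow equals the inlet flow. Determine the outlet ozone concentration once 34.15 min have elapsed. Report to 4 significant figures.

V dC/dt = Q(C_in − C) − k V C.
This is linear with rate a = Q/V + k = 0.0535839 min⁻¹.
C_ss = Q C_in/(Q + kV) = 1.94304 mg/L; C(t) = C_ss + (C₀ − C_ss) e^(−a t).
C(34.15) = 1.94304 + (-1.94304)·e^(−0.0535839·34.15) = 1.94304 + (-1.94304)·0.160431 = 1.63131 mg/L.

1.631 mg/L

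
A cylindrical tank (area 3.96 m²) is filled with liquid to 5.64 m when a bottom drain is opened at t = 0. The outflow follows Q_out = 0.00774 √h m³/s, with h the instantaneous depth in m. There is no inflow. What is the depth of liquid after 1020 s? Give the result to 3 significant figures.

Accumulation of liquid (constant cross-section A): A dh/dt = −0.00774 √h.
∫ h^(−1/2) dh = −(0.00774/A) ∫ dt, giving 2√h = 2√h₀ − (0.00774/A) t.
√h = √5.64 − 0.00774·1020/(2·3.96) = 2.3749 − 0.99682 = 1.3781.
h = 1.3781² = 1.8990 m.

1.90 m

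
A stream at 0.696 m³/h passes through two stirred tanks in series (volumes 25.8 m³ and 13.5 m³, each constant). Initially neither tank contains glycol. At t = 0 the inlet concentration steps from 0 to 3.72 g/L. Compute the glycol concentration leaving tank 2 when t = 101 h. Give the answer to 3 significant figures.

3.23 g/L

Time constants: τᵢ = Vᵢ/Q for each well-mixed tank.
τ₁ = 25.8/0.696 = 37.069 h; τ₂ = 13.5/0.696 = 19.397 h.
Tank 1: C₁ = C_in(1 − e^(−t/τ₁)). Tank 2 (τ₁ ≠ τ₂): C₂ = C_in[1 − (τ₁ e^(−t/τ₁) − τ₂ e^(−t/τ₂))/(τ₁ − τ₂)].
At t = 101: e^(−t/τ₁) = 0.065569, e^(−t/τ₂) = 0.0054775.
C₂ = 3.72·[1 − (37.069·0.065569 − 19.397·0.0054775)/(17.672)] = 3.72·0.86848 = 3.2307 g/L.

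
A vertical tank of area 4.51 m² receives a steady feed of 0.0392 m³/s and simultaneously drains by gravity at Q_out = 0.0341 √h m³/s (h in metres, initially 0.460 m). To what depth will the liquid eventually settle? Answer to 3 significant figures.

1.32 m

Level balance: A dh/dt = 0.0392 − 0.0341 √h. Setting dh/dt = 0:
Q_in = 0.0341 √h_ss ⇒ √h_ss = 0.0392/0.0341 = 1.1496.
h_ss = 1.1496² = 1.3215 m. (Since h₀ = 0.460 m < h_ss, the level will rise toward this value.)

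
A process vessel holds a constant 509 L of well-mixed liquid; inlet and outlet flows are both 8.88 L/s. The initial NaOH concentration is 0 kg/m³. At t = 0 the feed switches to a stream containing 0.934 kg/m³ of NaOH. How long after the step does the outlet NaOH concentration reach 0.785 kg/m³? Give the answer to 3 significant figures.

Transient balance on the dissolved component: V dC/dt = Q(C_in − C), so τ = V/Q = 57.320 s.
C(t) = C_in + (C₀ − C_in) e^(−t/τ). Set C = 0.785 and solve for t:
e^(−t/τ) = (C − C_in)/(C₀ − C_in) = (0.785 − 0.934)/(0 − 0.934) = 0.15953
t = −τ ln(…) = 57.320 × 1.8355 = 105.21 s.

105 s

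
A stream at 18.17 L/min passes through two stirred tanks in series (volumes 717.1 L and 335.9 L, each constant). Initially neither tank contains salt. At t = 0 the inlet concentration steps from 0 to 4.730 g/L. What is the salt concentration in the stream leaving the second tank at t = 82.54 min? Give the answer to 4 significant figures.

Each tank obeys Vᵢ dCᵢ/dt = Q(Cᵢ₋₁ − Cᵢ), so τᵢ = Vᵢ/Q.
τ₁ = 717.1/18.17 = 39.4662 min; τ₂ = 335.9/18.17 = 18.4865 min.
Tank 1: C₁ = C_in(1 − e^(−t/τ₁)). Tank 2 (τ₁ ≠ τ₂): C₂ = C_in[1 − (τ₁ e^(−t/τ₁) − τ₂ e^(−t/τ₂))/(τ₁ − τ₂)].
At t = 82.54: e^(−t/τ₁) = 0.123513, e^(−t/τ₂) = 0.0115061.
C₂ = 4.730·[1 − (39.4662·0.123513 − 18.4865·0.0115061)/(20.9796)] = 4.730·0.777791 = 3.67895 g/L.

3.679 g/L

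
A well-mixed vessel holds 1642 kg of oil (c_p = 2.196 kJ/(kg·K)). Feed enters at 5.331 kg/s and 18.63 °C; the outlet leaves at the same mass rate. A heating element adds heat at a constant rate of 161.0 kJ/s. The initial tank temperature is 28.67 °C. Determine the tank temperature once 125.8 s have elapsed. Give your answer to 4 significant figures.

29.91 °C

M c_p dT/dt = ṁ c_p (T_in − T) + Q̇.
Rearrange: dT/dt = (T_ss − T)/τ with τ = M/ṁ = 308.010 s and T_ss = T_in + Q̇/(ṁ c_p) = 32.3826 °C.
T approaches T_ss exponentially: T(t) = T_ss + (T₀ − T_ss) e^(−t/τ).
T(125.8) = 32.3826 + (-3.71260)·e^(−125.8/308.010) = 32.3826 + (-3.71260)·0.664694 = 29.9149 °C.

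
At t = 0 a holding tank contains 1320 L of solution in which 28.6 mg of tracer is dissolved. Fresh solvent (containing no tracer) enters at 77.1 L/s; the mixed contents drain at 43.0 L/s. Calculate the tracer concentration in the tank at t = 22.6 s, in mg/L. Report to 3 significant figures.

Let m(t) be the amount of tracer. Volume: V(t) = V₀ + (Q_in − Q_out) t = 1320 + 34.100 t; V(22.6) = 2090.7 L.
Solute balance: dm/dt = 0 − Q_out C = −Q_out m/V(t).
dm/m = −Q_out dt/(V₀ + 34.100 t); integrating gives ln(m/m₀) = −(Q_out/(Q_in−Q_out)) ln(V/V₀).
m = m₀ (V₀/V)^(Q_out/(Q_in−Q_out)) = 28.6 × (1320/2090.7)^(1.2610) = 16.015 mg.
C = m/V = 16.015/2090.7 = 0.0076604 mg/L.

0.00766 mg/L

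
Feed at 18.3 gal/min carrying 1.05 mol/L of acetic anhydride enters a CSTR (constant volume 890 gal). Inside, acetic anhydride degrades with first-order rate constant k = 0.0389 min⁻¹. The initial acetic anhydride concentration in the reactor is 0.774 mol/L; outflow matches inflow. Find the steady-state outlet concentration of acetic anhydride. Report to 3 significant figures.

V dC/dt = Q(C_in − C) − k V C.
Steady state (dC/dt = 0): C_ss = Q C_in/(Q + kV) = C_in/(1 + kV/Q).
C_ss = 18.3·1.05/(18.3 + 0.0389·890) = 19.215/52.921 = 0.36309 mol/L.

0.363 mol/L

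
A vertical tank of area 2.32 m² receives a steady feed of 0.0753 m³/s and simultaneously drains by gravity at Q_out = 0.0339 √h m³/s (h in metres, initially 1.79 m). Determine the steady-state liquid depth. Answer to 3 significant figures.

A dh/dt = Q_in − 0.0339 √h. Steady state requires inflow = outflow:
Q_in = 0.0339 √h_ss ⇒ √h_ss = 0.0753/0.0339 = 2.2212.
h_ss = 2.2212² = 4.9339 m. (Since h₀ = 1.79 m < h_ss, the level will rise toward this value.)

4.93 m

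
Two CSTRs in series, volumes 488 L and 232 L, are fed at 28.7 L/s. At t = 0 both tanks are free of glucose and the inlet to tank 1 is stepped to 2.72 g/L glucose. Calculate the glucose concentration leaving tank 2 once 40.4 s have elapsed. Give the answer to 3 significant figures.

Time constants: τᵢ = Vᵢ/Q for each well-mixed tank.
τ₁ = 488/28.7 = 17.003 s; τ₂ = 232/28.7 = 8.0836 s.
Tank 1: C₁ = C_in(1 − e^(−t/τ₁)). Tank 2 (τ₁ ≠ τ₂): C₂ = C_in[1 − (τ₁ e^(−t/τ₁) − τ₂ e^(−t/τ₂))/(τ₁ − τ₂)].
At t = 40.4: e^(−t/τ₁) = 0.092923, e^(−t/τ₂) = 0.0067531.
C₂ = 2.72·[1 − (17.003·0.092923 − 8.0836·0.0067531)/(8.9199)] = 2.72·0.82899 = 2.2548 g/L.

2.25 g/L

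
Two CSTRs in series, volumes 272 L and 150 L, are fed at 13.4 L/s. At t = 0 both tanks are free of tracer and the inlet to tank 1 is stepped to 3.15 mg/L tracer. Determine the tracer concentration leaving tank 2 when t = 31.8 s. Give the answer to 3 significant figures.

Each tank obeys Vᵢ dCᵢ/dt = Q(Cᵢ₋₁ − Cᵢ), so τᵢ = Vᵢ/Q.
τ₁ = 272/13.4 = 20.299 s; τ₂ = 150/13.4 = 11.194 s.
Tank 1: C₁ = C_in(1 − e^(−t/τ₁)). Tank 2 (τ₁ ≠ τ₂): C₂ = C_in[1 − (τ₁ e^(−t/τ₁) − τ₂ e^(−t/τ₂))/(τ₁ − τ₂)].
At t = 31.8: e^(−t/τ₁) = 0.20875, e^(−t/τ₂) = 0.058379.
C₂ = 3.15·[1 − (20.299·0.20875 − 11.194·0.058379)/(9.1045)] = 3.15·0.60637 = 1.9101 mg/L.

1.91 mg/L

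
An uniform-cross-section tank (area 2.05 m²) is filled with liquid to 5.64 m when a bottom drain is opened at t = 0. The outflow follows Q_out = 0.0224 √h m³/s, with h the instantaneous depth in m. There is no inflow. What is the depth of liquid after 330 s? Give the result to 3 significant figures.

0.327 m

Unsteady balance on liquid volume: A dh/dt = −0.0224 √h.
This is separable: 2 d(√h)/dt = −0.0224/A, so √h = √h₀ − (0.0224/(2A)) t.
√h = √5.64 − 0.0224·330/(2·2.05) = 2.3749 − 1.8029 = 0.57194.
h = 0.57194² = 0.32712 m.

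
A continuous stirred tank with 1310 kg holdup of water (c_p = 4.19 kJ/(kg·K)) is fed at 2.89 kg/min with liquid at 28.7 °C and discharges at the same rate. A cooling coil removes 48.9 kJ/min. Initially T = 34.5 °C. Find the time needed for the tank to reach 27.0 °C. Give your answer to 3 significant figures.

M c_p dT/dt = ṁ c_p (T_in − T) − Q̇.
τ = M/ṁ = 453.29 min; T_ss = T_in − Q̇/(ṁ c_p) = 24.662 °C.
T(t) = T_ss + (T₀ − T_ss) e^(−t/τ). Set T = 27.0:
e^(−t/τ) = (27.0 − 24.662)/(34.5 − 24.662) = 0.23767
t = −453.29 · ln(0.23767) = 651.31 min.

651 min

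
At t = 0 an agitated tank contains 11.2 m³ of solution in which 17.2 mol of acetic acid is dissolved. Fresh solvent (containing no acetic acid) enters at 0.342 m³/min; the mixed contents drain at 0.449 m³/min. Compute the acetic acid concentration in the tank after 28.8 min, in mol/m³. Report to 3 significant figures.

0.549 mol/m³

Let m(t) be the amount of acetic acid. Volume: V(t) = V₀ + (Q_in − Q_out) t = 11.2 − 0.10700 t; V(28.8) = 8.1184 m³.
No acetic acid enters, so dm/dt = −Q_out · (m/V).
Separate: dm/m = −Q_out dt/V(t) ⇒ ln(m/m₀) = −(Q_out/(Q_in−Q_out)) ln(V/V₀).
m = m₀ (V₀/V)^(Q_out/(Q_in−Q_out)) = 17.2 × (11.2/8.1184)^(-4.1963) = 4.4577 mol.
C = m/V = 4.4577/8.1184 = 0.54909 mol/m³.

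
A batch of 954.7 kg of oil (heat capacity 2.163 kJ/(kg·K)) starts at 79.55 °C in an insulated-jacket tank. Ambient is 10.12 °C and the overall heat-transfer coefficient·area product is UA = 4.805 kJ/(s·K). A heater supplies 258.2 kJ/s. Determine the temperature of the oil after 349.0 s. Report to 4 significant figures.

Lumped-capacitance energy balance: M c_p dT/dt = UA(T_amb − T) + Q̇.
dT/dt = (T_ss − T)/τ with T_ss = T_amb + Q̇/UA = 10.12 + 258.2/4.805 = 63.8557 °C, τ = M c_p/UA = 954.7·2.163/4.805 = 429.764 s.
T approaches T_ss exponentially: T(t) = T_ss + (T₀ − T_ss) e^(−t/τ).
T(349.0) = 63.8557 + (15.6943)·0.443937 = 70.8230 °C.

70.82 °C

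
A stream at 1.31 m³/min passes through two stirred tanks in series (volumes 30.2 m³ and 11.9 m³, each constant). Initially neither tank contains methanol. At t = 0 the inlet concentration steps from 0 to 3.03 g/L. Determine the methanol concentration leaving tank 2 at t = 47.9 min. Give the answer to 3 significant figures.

2.41 g/L

Species balance on tank i: dCᵢ/dt = (Cᵢ₋₁ − Cᵢ)/τᵢ with τᵢ = Vᵢ/Q.
τ₁ = 30.2/1.31 = 23.053 min; τ₂ = 11.9/1.31 = 9.0840 min.
Solving the cascade with C₁(0)=C₂(0)=0 gives C₂(t) = C_in[1 − (τ₁ e^(−t/τ₁) − τ₂ e^(−t/τ₂))/(τ₁ − τ₂)].
At t = 47.9: e^(−t/τ₁) = 0.12521, e^(−t/τ₂) = 0.0051281.
C₂ = 3.03·[1 − (23.053·0.12521 − 9.0840·0.0051281)/(13.969)] = 3.03·0.79671 = 2.4140 g/L.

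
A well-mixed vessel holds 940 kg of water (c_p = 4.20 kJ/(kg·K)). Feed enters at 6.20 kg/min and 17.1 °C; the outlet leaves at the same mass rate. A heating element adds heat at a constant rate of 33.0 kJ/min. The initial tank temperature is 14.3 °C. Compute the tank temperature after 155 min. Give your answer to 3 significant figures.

M c_p dT/dt = ṁ c_p (T_in − T) + Q̇.
τ = M/ṁ = 151.61 min; T_ss = T_in + Q̇/(ṁ c_p) = 17.1 + 33.0/(6.20·4.20) = 18.367 °C.
Integrating: T(t) = T_ss + (T₀ − T_ss) e^(−t/τ).
T(155) = 18.367 + (-4.0673)·e^(−155/151.61) = 18.367 + (-4.0673)·0.35975 = 16.904 °C.

16.9 °C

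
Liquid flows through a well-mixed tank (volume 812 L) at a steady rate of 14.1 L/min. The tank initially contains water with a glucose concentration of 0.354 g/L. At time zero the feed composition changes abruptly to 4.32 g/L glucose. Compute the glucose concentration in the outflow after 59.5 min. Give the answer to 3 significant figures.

2.91 g/L

Accumulation = in − out for the solute gives V dC/dt = Q(C_in − C).
Time constant τ = V/Q = 812/14.1 = 57.589 min.
C approaches C_in exponentially: C(t) = C_in + (C₀ − C_in) e^(−t/τ).
C(59.5) = 4.32 + (0.354 − 4.32)·e^(−59.5/57.589) = 4.32 + (-3.9660)·0.35587 = 2.9086 g/L.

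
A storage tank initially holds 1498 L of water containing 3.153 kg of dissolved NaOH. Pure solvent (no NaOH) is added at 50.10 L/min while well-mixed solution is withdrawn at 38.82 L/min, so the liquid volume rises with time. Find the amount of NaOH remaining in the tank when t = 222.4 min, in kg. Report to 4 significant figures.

Total volume: dV/dt = Q_in − Q_out = 11.2800 L/min, so V(t) = 1498 + 11.2800 t and V(222.4) = 4006.67 L.
No NaOH enters, so dm/dt = −Q_out · (m/V).
Separate: dm/m = −Q_out dt/V(t) ⇒ ln(m/m₀) = −(Q_out/(Q_in−Q_out)) ln(V/V₀).
m = m₀ (V₀/V)^(Q_out/(Q_in−Q_out)) = 3.153 × (1498/4006.67)^(3.44149) = 0.106726 kg.

0.1067 kg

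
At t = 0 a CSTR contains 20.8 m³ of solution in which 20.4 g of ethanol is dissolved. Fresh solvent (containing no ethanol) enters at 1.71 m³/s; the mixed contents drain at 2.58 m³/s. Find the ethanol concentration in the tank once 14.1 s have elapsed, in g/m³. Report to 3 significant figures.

0.170 g/m³

Let m(t) be the amount of ethanol. Volume: V(t) = V₀ + (Q_in − Q_out) t = 20.8 − 0.87000 t; V(14.1) = 8.5330 m³.
Species balance (pure solvent in): dm/dt = −Q_out · m/V(t).
dm/m = −Q_out dt/(V₀ − 0.87000 t); integrating gives ln(m/m₀) = −(Q_out/(Q_in−Q_out)) ln(V/V₀).
m = m₀ (V₀/V)^(Q_out/(Q_in−Q_out)) = 20.4 × (20.8/8.5330)^(-2.9655) = 1.4524 g.
C = m/V = 1.4524/8.5330 = 0.17021 g/m³.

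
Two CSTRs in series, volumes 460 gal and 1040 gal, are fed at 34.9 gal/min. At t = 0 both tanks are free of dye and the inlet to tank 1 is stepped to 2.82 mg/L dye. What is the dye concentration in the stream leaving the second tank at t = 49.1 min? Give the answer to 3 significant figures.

1.90 mg/L

Time constants: τᵢ = Vᵢ/Q for each well-mixed tank.
τ₁ = 460/34.9 = 13.181 min; τ₂ = 1040/34.9 = 29.799 min.
Solving the cascade with C₁(0)=C₂(0)=0 gives C₂(t) = C_in[1 − (τ₁ e^(−t/τ₁) − τ₂ e^(−t/τ₂))/(τ₁ − τ₂)].
At t = 49.1: e^(−t/τ₁) = 0.024108, e^(−t/τ₂) = 0.19250.
C₂ = 2.82·[1 − (13.181·0.024108 − 29.799·0.19250)/(-16.619)] = 2.82·0.67396 = 1.9006 mg/L.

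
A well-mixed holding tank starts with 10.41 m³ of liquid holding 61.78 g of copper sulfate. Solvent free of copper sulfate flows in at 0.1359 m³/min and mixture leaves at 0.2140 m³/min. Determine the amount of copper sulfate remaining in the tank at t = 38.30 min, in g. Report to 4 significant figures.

Let m(t) be the amount of copper sulfate. Volume: V(t) = V₀ + (Q_in − Q_out) t = 10.41 − 0.0781000 t; V(38.30) = 7.41877 m³.
Solute balance: dm/dt = 0 − Q_out C = −Q_out m/V(t).
Separate: dm/m = −Q_out dt/V(t) ⇒ ln(m/m₀) = −(Q_out/(Q_in−Q_out)) ln(V/V₀).
m = m₀ (V₀/V)^(Q_out/(Q_in−Q_out)) = 61.78 × (10.41/7.41877)^(-2.74008) = 24.4192 g.

24.42 g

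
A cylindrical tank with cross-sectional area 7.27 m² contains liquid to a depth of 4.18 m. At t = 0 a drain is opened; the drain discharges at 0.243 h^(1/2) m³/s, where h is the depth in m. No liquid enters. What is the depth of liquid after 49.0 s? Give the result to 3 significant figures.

1.50 m

With no inflow, A dh/dt = −0.243 √h.
Separate and integrate: 2(√h − √h₀) = −(0.243/A) t.
√h = √4.18 − 0.243·49.0/(2·7.27) = 2.0445 − 0.81891 = 1.2256.
h = 1.2256² = 1.5021 m.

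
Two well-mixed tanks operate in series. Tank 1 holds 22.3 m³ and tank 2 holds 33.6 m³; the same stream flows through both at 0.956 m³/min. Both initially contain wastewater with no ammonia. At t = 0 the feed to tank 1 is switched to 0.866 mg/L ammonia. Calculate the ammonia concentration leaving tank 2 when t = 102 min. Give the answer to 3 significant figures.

Each tank obeys Vᵢ dCᵢ/dt = Q(Cᵢ₋₁ − Cᵢ), so τᵢ = Vᵢ/Q.
τ₁ = 22.3/0.956 = 23.326 min; τ₂ = 33.6/0.956 = 35.146 min.
Tank 1: C₁ = C_in(1 − e^(−t/τ₁)). Tank 2 (τ₁ ≠ τ₂): C₂ = C_in[1 − (τ₁ e^(−t/τ₁) − τ₂ e^(−t/τ₂))/(τ₁ − τ₂)].
At t = 102: e^(−t/τ₁) = 0.012617, e^(−t/τ₂) = 0.054905.
C₂ = 0.866·[1 − (23.326·0.012617 − 35.146·0.054905)/(-11.820)] = 0.866·0.86164 = 0.74618 mg/L.

0.746 mg/L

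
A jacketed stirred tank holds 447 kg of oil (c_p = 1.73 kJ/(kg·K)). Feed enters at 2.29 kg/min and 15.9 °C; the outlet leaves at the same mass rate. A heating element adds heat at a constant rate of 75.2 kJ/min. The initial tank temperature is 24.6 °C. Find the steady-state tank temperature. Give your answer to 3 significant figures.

M c_p dT/dt = ṁ c_p (T_in − T) + Q̇.
At steady state dT/dt = 0 ⇒ T_ss = T_in + Q̇/(ṁ c_p) = 15.9 + 75.2/(2.29·1.73) = 34.882 °C.

34.9 °C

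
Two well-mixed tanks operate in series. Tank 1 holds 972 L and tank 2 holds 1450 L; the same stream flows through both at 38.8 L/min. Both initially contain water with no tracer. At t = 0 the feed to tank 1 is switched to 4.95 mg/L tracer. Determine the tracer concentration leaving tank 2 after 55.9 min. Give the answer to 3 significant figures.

2.67 mg/L

Time constants: τᵢ = Vᵢ/Q for each well-mixed tank.
τ₁ = 972/38.8 = 25.052 min; τ₂ = 1450/38.8 = 37.371 min.
Solving the cascade with C₁(0)=C₂(0)=0 gives C₂(t) = C_in[1 − (τ₁ e^(−t/τ₁) − τ₂ e^(−t/τ₂))/(τ₁ − τ₂)].
At t = 55.9: e^(−t/τ₁) = 0.10738, e^(−t/τ₂) = 0.22407.
C₂ = 4.95·[1 − (25.052·0.10738 − 37.371·0.22407)/(-12.320)] = 4.95·0.53865 = 2.6663 mg/L.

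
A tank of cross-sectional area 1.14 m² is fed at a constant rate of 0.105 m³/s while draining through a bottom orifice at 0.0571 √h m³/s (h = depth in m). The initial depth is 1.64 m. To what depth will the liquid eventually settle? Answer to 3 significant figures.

3.38 m

Accumulation of liquid (constant cross-section A): A dh/dt = Q_in − 0.0571 √h. At steady state dh/dt = 0:
Q_in = 0.0571 √h_ss ⇒ √h_ss = 0.105/0.0571 = 1.8389.
h_ss = 1.8389² = 3.3815 m. (Since h₀ = 1.64 m < h_ss, the level will rise toward this value.)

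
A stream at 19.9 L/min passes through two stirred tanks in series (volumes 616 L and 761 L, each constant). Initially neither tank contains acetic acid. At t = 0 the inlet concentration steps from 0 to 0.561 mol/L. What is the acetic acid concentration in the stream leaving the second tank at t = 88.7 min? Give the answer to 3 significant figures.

0.407 mol/L

Each tank obeys Vᵢ dCᵢ/dt = Q(Cᵢ₋₁ − Cᵢ), so τᵢ = Vᵢ/Q.
τ₁ = 616/19.9 = 30.955 min; τ₂ = 761/19.9 = 38.241 min.
Tank 1: C₁ = C_in(1 − e^(−t/τ₁)). Tank 2 (τ₁ ≠ τ₂): C₂ = C_in[1 − (τ₁ e^(−t/τ₁) − τ₂ e^(−t/τ₂))/(τ₁ − τ₂)].
At t = 88.7: e^(−t/τ₁) = 0.056956, e^(−t/τ₂) = 0.098324.
C₂ = 0.561·[1 − (30.955·0.056956 − 38.241·0.098324)/(-7.2864)] = 0.561·0.72593 = 0.40725 mol/L.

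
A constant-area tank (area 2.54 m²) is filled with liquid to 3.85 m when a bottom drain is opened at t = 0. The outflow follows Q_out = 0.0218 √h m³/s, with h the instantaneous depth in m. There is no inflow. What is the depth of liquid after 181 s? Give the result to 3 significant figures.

1.41 m

Unsteady balance on liquid volume: A dh/dt = −0.0218 √h.
∫ h^(−1/2) dh = −(0.0218/A) ∫ dt, giving 2√h = 2√h₀ − (0.0218/A) t.
√h = √3.85 − 0.0218·181/(2·2.54) = 1.9621 − 0.77673 = 1.1854.
h = 1.1854² = 1.4052 m.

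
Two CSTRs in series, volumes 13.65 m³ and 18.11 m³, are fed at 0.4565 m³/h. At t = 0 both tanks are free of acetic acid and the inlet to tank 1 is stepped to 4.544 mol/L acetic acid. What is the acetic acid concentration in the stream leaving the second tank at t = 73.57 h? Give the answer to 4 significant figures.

2.843 mol/L

Each tank obeys Vᵢ dCᵢ/dt = Q(Cᵢ₋₁ − Cᵢ), so τᵢ = Vᵢ/Q.
τ₁ = 13.65/0.4565 = 29.9014 h; τ₂ = 18.11/0.4565 = 39.6714 h.
Solving the cascade with C₁(0)=C₂(0)=0 gives C₂(t) = C_in[1 − (τ₁ e^(−t/τ₁) − τ₂ e^(−t/τ₂))/(τ₁ − τ₂)].
At t = 73.57: e^(−t/τ₁) = 0.0853993, e^(−t/τ₂) = 0.156534.
C₂ = 4.544·[1 − (29.9014·0.0853993 − 39.6714·0.156534)/(-9.76999)] = 4.544·0.625757 = 2.84344 mol/L.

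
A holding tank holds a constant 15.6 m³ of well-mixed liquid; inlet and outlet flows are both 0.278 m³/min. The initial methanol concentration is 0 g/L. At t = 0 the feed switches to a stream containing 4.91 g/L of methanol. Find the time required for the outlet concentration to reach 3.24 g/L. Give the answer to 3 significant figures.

Mass balance on the solute (V constant): V dC/dt = Q(C_in − C), so τ = V/Q = 56.115 min.
C(t) = C_in + (C₀ − C_in) e^(−t/τ). Set C = 3.24 and solve for t:
e^(−t/τ) = (C − C_in)/(C₀ − C_in) = (3.24 − 4.91)/(0 − 4.91) = 0.34012
t = −τ ln(…) = 56.115 × 1.0785 = 60.517 min.

60.5 min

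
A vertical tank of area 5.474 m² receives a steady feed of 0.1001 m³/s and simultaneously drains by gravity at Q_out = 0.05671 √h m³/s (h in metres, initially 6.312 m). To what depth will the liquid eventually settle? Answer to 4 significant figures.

3.116 m

A dh/dt = Q_in − 0.05671 √h. Steady state requires inflow = outflow:
Q_in = 0.05671 √h_ss ⇒ √h_ss = 0.1001/0.05671 = 1.76512.
h_ss = 1.76512² = 3.11565 m. (Since h₀ = 6.312 m > h_ss, the level will fall toward this value.)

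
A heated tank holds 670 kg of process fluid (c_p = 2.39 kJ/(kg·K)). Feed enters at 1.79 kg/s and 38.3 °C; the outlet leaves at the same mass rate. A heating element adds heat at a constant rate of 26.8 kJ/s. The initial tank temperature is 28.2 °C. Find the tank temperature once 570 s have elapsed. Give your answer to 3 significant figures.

41.0 °C

Unsteady energy balance on the tank contents: M c_p dT/dt = ṁ c_p (T_in − T) + 26.8.
τ = M/ṁ = 374.30 s; T_ss = T_in + Q̇/(ṁ c_p) = 38.3 + 26.8/(1.79·2.39) = 44.564 °C.
Integrating: T(t) = T_ss + (T₀ − T_ss) e^(−t/τ).
T(570) = 44.564 + (-16.364)·e^(−570/374.30) = 44.564 + (-16.364)·0.21809 = 40.995 °C.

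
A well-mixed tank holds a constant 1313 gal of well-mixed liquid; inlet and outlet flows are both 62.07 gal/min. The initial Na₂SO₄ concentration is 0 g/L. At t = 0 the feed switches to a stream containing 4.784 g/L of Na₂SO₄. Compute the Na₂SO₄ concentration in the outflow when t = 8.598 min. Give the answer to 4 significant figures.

Unsteady species balance (constant V, well mixed): V dC/dt = Q(C_in − C).
Rewrite as dC/dt + C/τ = C_in/τ, τ = V/Q = 21.1535 min.
C approaches C_in exponentially: C(t) = C_in + (C₀ − C_in) e^(−t/τ).
C(8.598) = 4.784 + (0 − 4.784)·e^(−8.598/21.1535) = 4.784 + (-4.78400)·0.666006 = 1.59783 g/L.

1.598 g/L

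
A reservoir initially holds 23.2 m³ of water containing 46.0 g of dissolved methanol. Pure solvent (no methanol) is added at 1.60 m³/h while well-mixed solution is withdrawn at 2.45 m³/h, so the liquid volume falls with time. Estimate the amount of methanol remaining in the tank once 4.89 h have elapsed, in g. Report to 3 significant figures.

Let m(t) be the amount of methanol. Volume: V(t) = V₀ + (Q_in − Q_out) t = 23.2 − 0.85000 t; V(4.89) = 19.043 m³.
Species balance (pure solvent in): dm/dt = −Q_out · m/V(t).
Separate: dm/m = −Q_out dt/V(t) ⇒ ln(m/m₀) = −(Q_out/(Q_in−Q_out)) ln(V/V₀).
m = m₀ (V₀/V)^(Q_out/(Q_in−Q_out)) = 46.0 × (23.2/19.043)^(-2.8824) = 26.039 g.

26.0 g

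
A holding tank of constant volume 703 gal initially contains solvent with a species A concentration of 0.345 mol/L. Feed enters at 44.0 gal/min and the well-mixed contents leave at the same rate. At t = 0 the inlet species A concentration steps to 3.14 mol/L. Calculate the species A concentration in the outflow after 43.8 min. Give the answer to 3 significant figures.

2.96 mol/L

Species balance on the tank: V dC/dt = Q(C_in − C).
Time constant τ = V/Q = 703/44.0 = 15.977 min.
Integrating: C(t) = C_in + (C₀ − C_in) e^(−t/τ).
C(43.8) = 3.14 + (0.345 − 3.14)·e^(−43.8/15.977) = 3.14 + (-2.7950)·0.064480 = 2.9598 mol/L.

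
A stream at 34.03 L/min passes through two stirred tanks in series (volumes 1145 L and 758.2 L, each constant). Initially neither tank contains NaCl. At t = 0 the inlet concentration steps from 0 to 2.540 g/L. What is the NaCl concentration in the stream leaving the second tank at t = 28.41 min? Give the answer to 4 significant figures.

Species balance on tank i: dCᵢ/dt = (Cᵢ₋₁ − Cᵢ)/τᵢ with τᵢ = Vᵢ/Q.
τ₁ = 1145/34.03 = 33.6468 min; τ₂ = 758.2/34.03 = 22.2803 min.
Tank 1: C₁ = C_in(1 − e^(−t/τ₁)). Tank 2 (τ₁ ≠ τ₂): C₂ = C_in[1 − (τ₁ e^(−t/τ₁) − τ₂ e^(−t/τ₂))/(τ₁ − τ₂)].
At t = 28.41: e^(−t/τ₁) = 0.429832, e^(−t/τ₂) = 0.279399.
C₂ = 2.540·[1 − (33.6468·0.429832 − 22.2803·0.279399)/(11.3664)] = 2.540·0.275290 = 0.699236 g/L.

0.6992 g/L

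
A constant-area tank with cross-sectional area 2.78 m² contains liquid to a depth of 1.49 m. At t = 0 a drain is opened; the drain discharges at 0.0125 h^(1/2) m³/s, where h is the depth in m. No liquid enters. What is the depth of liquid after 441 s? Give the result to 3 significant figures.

Volume balance on the tank: A dh/dt = −0.0125 √h.
∫ h^(−1/2) dh = −(0.0125/A) ∫ dt, giving 2√h = 2√h₀ − (0.0125/A) t.
√h = √1.49 − 0.0125·441/(2·2.78) = 1.2207 − 0.99146 = 0.22920.
h = 0.22920² = 0.052532 m.

0.0525 m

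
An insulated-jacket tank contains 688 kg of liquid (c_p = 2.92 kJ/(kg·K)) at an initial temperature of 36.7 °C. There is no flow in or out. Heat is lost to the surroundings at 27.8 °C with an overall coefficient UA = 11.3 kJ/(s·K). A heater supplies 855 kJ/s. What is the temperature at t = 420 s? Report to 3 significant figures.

First-law balance (no shaft work): M c_p dT/dt = −UA(T − T_amb) + Q̇.
dT/dt = (T_ss − T)/τ with T_ss = T_amb + Q̇/UA = 27.8 + 855/11.3 = 103.46 °C, τ = M c_p/UA = 688·2.92/11.3 = 177.78 s.
Solution: T(t) = T_ss + (T₀ − T_ss) e^(−t/τ).
T(420) = 103.46 + (-66.764)·0.094192 = 97.175 °C.

97.2 °C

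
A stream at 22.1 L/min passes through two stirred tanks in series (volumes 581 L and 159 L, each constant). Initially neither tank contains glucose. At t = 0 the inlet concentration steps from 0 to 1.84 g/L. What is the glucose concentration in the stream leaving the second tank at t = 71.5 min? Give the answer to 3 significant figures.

Time constants: τᵢ = Vᵢ/Q for each well-mixed tank.
τ₁ = 581/22.1 = 26.290 min; τ₂ = 159/22.1 = 7.1946 min.
Solving the cascade with C₁(0)=C₂(0)=0 gives C₂(t) = C_in[1 − (τ₁ e^(−t/τ₁) − τ₂ e^(−t/τ₂))/(τ₁ − τ₂)].
At t = 71.5: e^(−t/τ₁) = 0.065894, e^(−t/τ₂) = 4.8301e-05.
C₂ = 1.84·[1 − (26.290·0.065894 − 7.1946·4.8301e-05)/(19.095)] = 1.84·0.90930 = 1.6731 g/L.

1.67 g/L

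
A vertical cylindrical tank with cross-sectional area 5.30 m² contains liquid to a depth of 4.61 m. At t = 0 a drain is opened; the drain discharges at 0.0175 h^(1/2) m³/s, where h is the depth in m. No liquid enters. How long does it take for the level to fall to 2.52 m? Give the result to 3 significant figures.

339 s

A dh/dt = −Q_out = −0.0175 √h.
∫ h^(−1/2) dh = −(0.0175/A) ∫ dt, giving 2√h = 2√h₀ − (0.0175/A) t.
t = 2A(√h₀ − √h)/0.0175 = 2·5.30·(√4.61 − √2.52)/0.0175
  = 10.600 × (2.1471 − 1.5875) / 0.0175 = 338.98 s.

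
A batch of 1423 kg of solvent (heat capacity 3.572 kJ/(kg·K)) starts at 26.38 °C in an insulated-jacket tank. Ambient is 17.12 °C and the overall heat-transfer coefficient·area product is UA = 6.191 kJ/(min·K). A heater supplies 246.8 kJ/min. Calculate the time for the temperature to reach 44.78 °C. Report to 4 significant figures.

M c_p dT/dt = −UA(T − T_amb) + Q̇.
τ = M c_p/UA = 821.023 min; T_ss = T_amb + Q̇/UA = 17.12 + 246.8/6.191 = 56.9843 °C.
T(t) = T_ss + (T₀ − T_ss)e^(−t/τ); set T = 44.78:
t = −τ ln[(T − T_ss)/(T₀ − T_ss)] = −821.023 · ln(0.398778) = 754.809 min.

754.8 min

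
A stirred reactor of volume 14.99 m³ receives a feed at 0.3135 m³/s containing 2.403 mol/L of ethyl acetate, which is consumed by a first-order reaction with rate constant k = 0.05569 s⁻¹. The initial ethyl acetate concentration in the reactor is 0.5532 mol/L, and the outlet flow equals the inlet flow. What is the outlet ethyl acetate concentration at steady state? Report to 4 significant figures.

Species balance: V dC/dt = Q C_in − Q C − k V C.
Steady state (dC/dt = 0): C_ss = Q C_in/(Q + kV) = C_in/(1 + kV/Q).
C_ss = 0.3135·2.403/(0.3135 + 0.05569·14.99) = 0.753340/1.14829 = 0.656052 mol/L.

0.6561 mol/L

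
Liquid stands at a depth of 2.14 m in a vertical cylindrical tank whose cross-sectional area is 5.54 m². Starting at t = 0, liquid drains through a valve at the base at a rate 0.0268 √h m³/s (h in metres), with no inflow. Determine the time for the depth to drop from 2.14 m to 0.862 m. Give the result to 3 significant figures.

Mass balance (ρ constant): A dh/dt = −0.0268 √h.
Separate and integrate: 2(√h − √h₀) = −(0.0268/A) t.
t = 2A(√h₀ − √h)/0.0268 = 2·5.54·(√2.14 − √0.862)/0.0268
  = 11.080 × (1.4629 − 0.92844) / 0.0268 = 220.95 s.

221 s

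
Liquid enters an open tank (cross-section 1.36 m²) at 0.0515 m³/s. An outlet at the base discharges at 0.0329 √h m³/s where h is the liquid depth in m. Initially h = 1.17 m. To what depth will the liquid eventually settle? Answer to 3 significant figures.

2.45 m

A dh/dt = Q_in − 0.0329 √h. Steady state requires inflow = outflow:
Q_in = 0.0329 √h_ss ⇒ √h_ss = 0.0515/0.0329 = 1.5653.
h_ss = 1.5653² = 2.4503 m. (Since h₀ = 1.17 m < h_ss, the level will rise toward this value.)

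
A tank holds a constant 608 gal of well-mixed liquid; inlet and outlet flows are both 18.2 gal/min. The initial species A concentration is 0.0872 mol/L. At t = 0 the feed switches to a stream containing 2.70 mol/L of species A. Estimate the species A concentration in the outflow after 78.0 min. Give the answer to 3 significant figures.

Accumulation = in − out for the solute gives V dC/dt = Q(C_in − C).
Rewrite as dC/dt + C/τ = C_in/τ, τ = V/Q = 33.407 min.
This is linear first-order; C(t) = C_in + (C₀ − C_in) e^(−t/τ).
C(78.0) = 2.70 + (0.0872 − 2.70)·e^(−78.0/33.407) = 2.70 + (-2.6128)·0.096823 = 2.4470 mol/L.

2.45 mol/L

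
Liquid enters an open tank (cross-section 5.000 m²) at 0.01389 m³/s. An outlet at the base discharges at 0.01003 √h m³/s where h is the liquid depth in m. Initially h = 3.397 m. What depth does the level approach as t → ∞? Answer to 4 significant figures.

Level balance: A dh/dt = 0.01389 − 0.01003 √h. Setting dh/dt = 0:
Q_in = 0.01003 √h_ss ⇒ √h_ss = 0.01389/0.01003 = 1.38485.
h_ss = 1.38485² = 1.91780 m. (Since h₀ = 3.397 m > h_ss, the level will fall toward this value.)

1.918 m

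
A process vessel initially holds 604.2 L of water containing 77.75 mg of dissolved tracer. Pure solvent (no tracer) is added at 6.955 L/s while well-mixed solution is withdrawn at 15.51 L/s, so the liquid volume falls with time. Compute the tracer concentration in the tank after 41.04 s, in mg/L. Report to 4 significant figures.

Let m(t) be the amount of tracer. Volume: V(t) = V₀ + (Q_in − Q_out) t = 604.2 − 8.55500 t; V(41.04) = 253.103 L.
Solute balance: dm/dt = 0 − Q_out C = −Q_out m/V(t).
dm/m = −Q_out dt/(V₀ − 8.55500 t); integrating gives ln(m/m₀) = −(Q_out/(Q_in−Q_out)) ln(V/V₀).
m = m₀ (V₀/V)^(Q_out/(Q_in−Q_out)) = 77.75 × (604.2/253.103)^(-1.81297) = 16.0549 mg.
C = m/V = 16.0549/253.103 = 0.0634322 mg/L.

0.06343 mg/L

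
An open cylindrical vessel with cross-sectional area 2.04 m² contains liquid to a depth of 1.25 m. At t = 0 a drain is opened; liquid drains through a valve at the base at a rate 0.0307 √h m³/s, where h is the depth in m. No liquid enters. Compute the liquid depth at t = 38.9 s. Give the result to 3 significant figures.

0.681 m

Unsteady balance on liquid volume: A dh/dt = −0.0307 √h.
∫ h^(−1/2) dh = −(0.0307/A) ∫ dt, giving 2√h = 2√h₀ − (0.0307/A) t.
√h = √1.25 − 0.0307·38.9/(2·2.04) = 1.1180 − 0.29270 = 0.82533.
h = 0.82533² = 0.68117 m.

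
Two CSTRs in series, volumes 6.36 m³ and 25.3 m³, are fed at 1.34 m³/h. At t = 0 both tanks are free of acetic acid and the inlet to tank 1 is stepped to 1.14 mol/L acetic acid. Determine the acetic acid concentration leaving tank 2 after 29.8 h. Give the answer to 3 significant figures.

0.827 mol/L

Each tank obeys Vᵢ dCᵢ/dt = Q(Cᵢ₋₁ − Cᵢ), so τᵢ = Vᵢ/Q.
τ₁ = 6.36/1.34 = 4.7463 h; τ₂ = 25.3/1.34 = 18.881 h.
Solving the cascade with C₁(0)=C₂(0)=0 gives C₂(t) = C_in[1 − (τ₁ e^(−t/τ₁) − τ₂ e^(−t/τ₂))/(τ₁ − τ₂)].
At t = 29.8: e^(−t/τ₁) = 0.0018760, e^(−t/τ₂) = 0.20632.
C₂ = 1.14·[1 − (4.7463·0.0018760 − 18.881·0.20632)/(-14.134)] = 1.14·0.72503 = 0.82654 mol/L.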